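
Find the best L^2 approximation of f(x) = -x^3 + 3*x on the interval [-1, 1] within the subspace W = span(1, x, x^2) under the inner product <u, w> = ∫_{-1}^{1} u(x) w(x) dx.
g(x) = 12*x/5

The best approximation g ∈ W is the orthogonal projection of f onto W. Writing g = a_0 + a_1 x + a_2 x^2, the coefficients solve the normal equations G · a = b where
  G_{ij} = <φ_i, φ_j> and b_i = <f, φ_i>, with φ_0 = 1, φ_1 = x, φ_2 = x^2.
G =
  [2, 0, 2/3]
  [0, 2/3, 0]
  [2/3, 0, 2/5],
b = (0, 8/5, 0).
Solving gives a_0 = 0, a_1 = 12/5, a_2 = 0, so
  g(x) = 12*x/5.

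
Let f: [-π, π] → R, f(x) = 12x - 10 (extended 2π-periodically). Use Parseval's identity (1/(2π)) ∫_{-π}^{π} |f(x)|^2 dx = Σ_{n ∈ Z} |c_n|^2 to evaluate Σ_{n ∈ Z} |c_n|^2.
Σ |c_n|^2 = 48π^2 + 100

Expand and integrate term by term over [-π, π]:
  ∫ (12x)^2 dx = 144·(2π^3/3); ∫ 2·12·(-10)·x dx = 0 (odd integrand); ∫ (-10)^2 dx = 100·2π.
So (1/(2π)) ∫_{-π}^{π} (12x - 10)^2 dx = 144π^2/3 + 100 = 48π^2 + 100.
Parseval ⇒ Σ |c_n|^2 = 48π^2 + 100.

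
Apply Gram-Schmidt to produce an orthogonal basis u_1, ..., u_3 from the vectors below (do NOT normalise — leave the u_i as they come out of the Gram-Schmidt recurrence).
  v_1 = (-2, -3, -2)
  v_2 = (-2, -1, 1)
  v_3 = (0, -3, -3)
Orthogonal basis:
  u_1 = (-2, -3, -2)
  u_2 = (-24/17, -2/17, 27/17)
  u_3 = (30/77, -36/77, 24/77)

Apply the Gram-Schmidt recurrence
  u_1 = v_1
  u_i = v_i − Σ_{j<i} ((v_i · u_j) / (u_j · u_j)) · u_j.

Step by step this gives:
  u_1 = (-2, -3, -2)
  u_2 = (-24/17, -2/17, 27/17)
  u_3 = (30/77, -36/77, 24/77)

Orthogonality check:
  u_2 · u_1 = 0 (should be 0)
  u_3 · u_1 = 0 (should be 0)
  u_3 · u_2 = 0 (should be 0)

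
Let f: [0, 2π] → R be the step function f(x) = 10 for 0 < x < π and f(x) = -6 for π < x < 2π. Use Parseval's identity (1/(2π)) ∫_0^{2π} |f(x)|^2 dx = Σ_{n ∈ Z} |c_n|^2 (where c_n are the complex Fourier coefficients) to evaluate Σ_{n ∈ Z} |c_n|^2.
Σ |c_n|^2 = 68

Parseval equates the L^2 energy of f (normalised by 1/(2π)) with the ℓ^2 sum of its Fourier coefficients: (1/(2π)) ∫_0^{2π} |f|^2 = Σ |c_n|^2.
Compute the left side: (1/(2π)) [∫_0^π 10^2 dx + ∫_π^{2π} (-6)^2 dx] = (1/(2π)) · (100π + 36π) = (100 + 36)/2 = 68.
So Σ_{n ∈ Z} |c_n|^2 = 68.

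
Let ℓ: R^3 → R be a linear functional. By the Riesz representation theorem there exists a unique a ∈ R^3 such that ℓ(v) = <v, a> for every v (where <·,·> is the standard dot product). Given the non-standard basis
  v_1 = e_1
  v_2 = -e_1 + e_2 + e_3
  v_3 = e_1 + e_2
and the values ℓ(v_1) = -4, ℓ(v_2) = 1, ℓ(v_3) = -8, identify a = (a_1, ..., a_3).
a = (-4, -4, 1)

Write a = (a_1, ..., a_3) in the standard basis. For each basis vector v_i, ℓ(v_i) = <v_i, a> is a linear equation in the a_j's. Collect the n equations into a matrix system V a = ℓ, where row i of V is v_i (expressed in the standard basis). Since V is invertible (lower-triangular with 1s on the diagonal, up to permutation), solve by back-substitution:
  V =
[[1, 0, 0],
 [-1, 1, 1],
 [1, 1, 0]]
  V a = (-4, 1, -8)
Solving gives a = (-4, -4, 1).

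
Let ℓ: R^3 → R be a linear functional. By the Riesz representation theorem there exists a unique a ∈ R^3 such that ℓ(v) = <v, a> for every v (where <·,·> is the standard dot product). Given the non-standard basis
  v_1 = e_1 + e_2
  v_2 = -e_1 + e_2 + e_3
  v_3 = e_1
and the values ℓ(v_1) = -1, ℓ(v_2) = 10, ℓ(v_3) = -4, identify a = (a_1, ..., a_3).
a = (-4, 3, 3)

Write a = (a_1, ..., a_3) in the standard basis. For each basis vector v_i, ℓ(v_i) = <v_i, a> is a linear equation in the a_j's. Collect the n equations into a matrix system V a = ℓ, where row i of V is v_i (expressed in the standard basis). Since V is invertible (lower-triangular with 1s on the diagonal, up to permutation), solve by back-substitution:
  V =
[[1, 1, 0],
 [-1, 1, 1],
 [1, 0, 0]]
  V a = (-1, 10, -4)
Solving gives a = (-4, 3, 3).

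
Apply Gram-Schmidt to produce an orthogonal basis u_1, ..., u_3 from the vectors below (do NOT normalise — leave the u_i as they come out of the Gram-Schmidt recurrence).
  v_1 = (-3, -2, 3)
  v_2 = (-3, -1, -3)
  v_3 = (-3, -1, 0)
Orthogonal basis:
  u_1 = (-3, -2, 3)
  u_2 = (-30/11, -9/11, -36/11)
  u_3 = (-9/46, 9/23, 3/46)

Apply the Gram-Schmidt recurrence
  u_1 = v_1
  u_i = v_i − Σ_{j<i} ((v_i · u_j) / (u_j · u_j)) · u_j.

Step by step this gives:
  u_1 = (-3, -2, 3)
  u_2 = (-30/11, -9/11, -36/11)
  u_3 = (-9/46, 9/23, 3/46)

Orthogonality check:
  u_2 · u_1 = 0 (should be 0)
  u_3 · u_1 = 0 (should be 0)
  u_3 · u_2 = 0 (should be 0)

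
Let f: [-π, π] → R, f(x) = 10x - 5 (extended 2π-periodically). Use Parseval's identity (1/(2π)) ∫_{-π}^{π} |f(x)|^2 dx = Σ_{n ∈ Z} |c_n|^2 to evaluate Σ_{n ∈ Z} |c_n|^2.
Σ |c_n|^2 = 100π^2/3 + 25

Expand and integrate term by term over [-π, π]:
  ∫ (10x)^2 dx = 100·(2π^3/3); ∫ 2·10·(-5)·x dx = 0 (odd integrand); ∫ (-5)^2 dx = 25·2π.
So (1/(2π)) ∫_{-π}^{π} (10x - 5)^2 dx = 100π^2/3 + 25 = 100π^2/3 + 25.
Parseval ⇒ Σ |c_n|^2 = 100π^2/3 + 25.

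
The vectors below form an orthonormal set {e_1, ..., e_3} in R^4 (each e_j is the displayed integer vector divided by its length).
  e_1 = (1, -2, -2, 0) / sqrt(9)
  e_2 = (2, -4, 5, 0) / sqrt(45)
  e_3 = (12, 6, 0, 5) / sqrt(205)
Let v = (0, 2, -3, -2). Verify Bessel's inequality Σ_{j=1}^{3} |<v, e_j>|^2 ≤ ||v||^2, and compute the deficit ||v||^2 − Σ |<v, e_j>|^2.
Σ |<v, e_j>|^2 = 501/41; ||v||^2 = 17; deficit = 196/41

Write each e_j = u_j / sqrt(<u_j, u_j>) where u_j is the displayed integer vector. Then <v, e_j> = <v, u_j> / sqrt(<u_j, u_j>), so |<v, e_j>|^2 = <v, u_j>^2 / <u_j, u_j>.
Coefficients: <v, e_1> = 2/sqrt(9), <v, e_2> = -23/sqrt(45), <v, e_3> = 2/sqrt(205).
Square and sum: Σ |<v, e_j>|^2 = 501/41.
Compute ||v||^2 = v·v = 17.
Deficit = 17 − 501/41 = 196/41 ≥ 0, confirming Bessel's inequality. (The deficit equals ||v − Σ <v,e_j> e_j||^2, the squared distance from v to span{e_j}.)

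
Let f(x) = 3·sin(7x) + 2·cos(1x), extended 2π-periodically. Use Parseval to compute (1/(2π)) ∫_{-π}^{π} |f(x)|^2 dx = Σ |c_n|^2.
Σ |c_n|^2 = 13/2

Expand |f|^2 and use orthogonality of {sin(nx), cos(mx)} on [-π, π]:
  ∫_{-π}^{π} sin(nx)^2 dx = π, ∫ cos(mx)^2 dx = π, and cross terms integrate to 0.
So ∫_{-π}^{π} f(x)^2 dx = 3^2 · π + 2^2 · π = (9 + 4)π.
Divide by 2π: (9 + 4)/2 = 13/2.
By Parseval, this equals Σ |c_n|^2.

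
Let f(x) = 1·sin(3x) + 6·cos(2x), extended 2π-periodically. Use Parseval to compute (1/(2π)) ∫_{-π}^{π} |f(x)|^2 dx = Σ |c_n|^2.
Σ |c_n|^2 = 37/2

Expand |f|^2 and use orthogonality of {sin(nx), cos(mx)} on [-π, π]:
  ∫_{-π}^{π} sin(nx)^2 dx = π, ∫ cos(mx)^2 dx = π, and cross terms integrate to 0.
So ∫_{-π}^{π} f(x)^2 dx = 1^2 · π + 6^2 · π = (1 + 36)π.
Divide by 2π: (1 + 36)/2 = 37/2.
By Parseval, this equals Σ |c_n|^2.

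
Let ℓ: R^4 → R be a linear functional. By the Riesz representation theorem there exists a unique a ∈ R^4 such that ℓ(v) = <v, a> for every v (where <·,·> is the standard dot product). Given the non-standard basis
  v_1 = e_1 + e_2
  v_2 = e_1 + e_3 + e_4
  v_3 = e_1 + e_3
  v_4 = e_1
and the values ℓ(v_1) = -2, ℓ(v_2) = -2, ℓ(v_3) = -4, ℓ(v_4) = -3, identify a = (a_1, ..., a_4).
a = (-3, 1, -1, 2)

Write a = (a_1, ..., a_4) in the standard basis. For each basis vector v_i, ℓ(v_i) = <v_i, a> is a linear equation in the a_j's. Collect the n equations into a matrix system V a = ℓ, where row i of V is v_i (expressed in the standard basis). Since V is invertible (lower-triangular with 1s on the diagonal, up to permutation), solve by back-substitution:
  V =
[[1, 1, 0, 0],
 [1, 0, 1, 1],
 [1, 0, 1, 0],
 [1, 0, 0, 0]]
  V a = (-2, -2, -4, -3)
Solving gives a = (-3, 1, -1, 2).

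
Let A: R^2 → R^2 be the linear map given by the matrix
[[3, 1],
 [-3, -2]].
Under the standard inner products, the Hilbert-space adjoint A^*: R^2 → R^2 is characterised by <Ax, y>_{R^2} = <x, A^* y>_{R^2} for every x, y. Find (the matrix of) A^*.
A^* = A^T =
[[3, -3],
 [1, -2]]

For real matrices with standard dot products, the defining identity <Ax, y> = <x, A^* y> gives (Ax)^T y = x^T (A^*) y, i.e. x^T A^T y = x^T (A^*) y. Since this holds for all x, y, we must have A^* = A^T. Therefore
A^* =
[[3, -3],
 [1, -2]].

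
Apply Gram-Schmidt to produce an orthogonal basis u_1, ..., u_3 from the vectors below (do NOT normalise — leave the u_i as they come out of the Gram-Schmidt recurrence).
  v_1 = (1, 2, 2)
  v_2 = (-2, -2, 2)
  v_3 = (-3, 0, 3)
Orthogonal basis:
  u_1 = (1, 2, 2)
  u_2 = (-16/9, -14/9, 22/9)
  u_3 = (-18/13, 27/26, -9/26)

Apply the Gram-Schmidt recurrence
  u_1 = v_1
  u_i = v_i − Σ_{j<i} ((v_i · u_j) / (u_j · u_j)) · u_j.

Step by step this gives:
  u_1 = (1, 2, 2)
  u_2 = (-16/9, -14/9, 22/9)
  u_3 = (-18/13, 27/26, -9/26)

Orthogonality check:
  u_2 · u_1 = 0 (should be 0)
  u_3 · u_1 = 0 (should be 0)
  u_3 · u_2 = 0 (should be 0)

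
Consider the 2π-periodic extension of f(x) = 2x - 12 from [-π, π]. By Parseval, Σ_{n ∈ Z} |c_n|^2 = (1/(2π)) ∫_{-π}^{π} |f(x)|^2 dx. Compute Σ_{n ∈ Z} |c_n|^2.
Σ |c_n|^2 = 4π^2/3 + 144

Expand and integrate term by term over [-π, π]:
  ∫ (2x)^2 dx = 4·(2π^3/3); ∫ 2·2·(-12)·x dx = 0 (odd integrand); ∫ (-12)^2 dx = 144·2π.
So (1/(2π)) ∫_{-π}^{π} (2x - 12)^2 dx = 4π^2/3 + 144 = 4π^2/3 + 144.
Parseval ⇒ Σ |c_n|^2 = 4π^2/3 + 144.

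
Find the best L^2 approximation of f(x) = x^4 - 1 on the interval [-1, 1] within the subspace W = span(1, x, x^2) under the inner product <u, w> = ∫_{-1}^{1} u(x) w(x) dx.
g(x) = 6*x^2/7 - 38/35

The best approximation g ∈ W is the orthogonal projection of f onto W. Writing g = a_0 + a_1 x + a_2 x^2, the coefficients solve the normal equations G · a = b where
  G_{ij} = <φ_i, φ_j> and b_i = <f, φ_i>, with φ_0 = 1, φ_1 = x, φ_2 = x^2.
G =
  [2, 0, 2/3]
  [0, 2/3, 0]
  [2/3, 0, 2/5],
b = (-8/5, 0, -8/21).
Solving gives a_0 = -38/35, a_1 = 0, a_2 = 6/7, so
  g(x) = 6*x^2/7 - 38/35.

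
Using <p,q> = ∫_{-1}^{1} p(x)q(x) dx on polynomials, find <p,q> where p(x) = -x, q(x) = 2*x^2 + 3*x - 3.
<p,q> = -2

Expand the product: p(x)·q(x) = -2*x^3 - 3*x^2 + 3*x.
∫_{-1}^{1} of each monomial x^k gives [2/(k+1) if k even, 0 if k odd]. Integrating term-by-term (or equivalently evaluating the antiderivative F(x) = -x^4/2 - x^3 + 3*x^2/2 at the endpoints):
  F(1) − F(−1) = 0 − (2) = -2.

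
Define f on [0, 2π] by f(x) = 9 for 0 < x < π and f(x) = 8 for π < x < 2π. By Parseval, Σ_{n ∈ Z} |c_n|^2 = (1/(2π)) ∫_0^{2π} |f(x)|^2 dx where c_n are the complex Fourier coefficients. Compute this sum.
Σ |c_n|^2 = 145/2

Parseval equates the L^2 energy of f (normalised by 1/(2π)) with the ℓ^2 sum of its Fourier coefficients: (1/(2π)) ∫_0^{2π} |f|^2 = Σ |c_n|^2.
Compute the left side: (1/(2π)) [∫_0^π 9^2 dx + ∫_π^{2π} 8^2 dx] = (1/(2π)) · (81π + 64π) = (81 + 64)/2 = 145/2.
So Σ_{n ∈ Z} |c_n|^2 = 145/2.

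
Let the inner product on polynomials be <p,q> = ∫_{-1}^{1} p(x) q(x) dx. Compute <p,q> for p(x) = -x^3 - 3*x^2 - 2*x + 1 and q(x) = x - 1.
<p,q> = -26/15

Expand the product: p(x)·q(x) = -x^4 - 2*x^3 + x^2 + 3*x - 1.
∫_{-1}^{1} of each monomial x^k gives [2/(k+1) if k even, 0 if k odd]. Integrating term-by-term (or equivalently evaluating the antiderivative F(x) = -x^5/5 - x^4/2 + x^3/3 + 3*x^2/2 - x at the endpoints):
  F(1) − F(−1) = 2/15 − (28/15) = -26/15.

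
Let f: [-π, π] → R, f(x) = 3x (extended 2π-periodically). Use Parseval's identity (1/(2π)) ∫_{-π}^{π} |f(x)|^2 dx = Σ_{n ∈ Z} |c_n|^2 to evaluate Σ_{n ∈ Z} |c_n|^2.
Σ |c_n|^2 = 3π^2

Expand and integrate term by term over [-π, π]:
  ∫ (3x)^2 dx = 9·(2π^3/3); ∫ 2·3·(0)·x dx = 0 (odd integrand); ∫ 0^2 dx = 0·2π.
So (1/(2π)) ∫_{-π}^{π} (3x)^2 dx = 9π^2/3 + 0 = 3π^2.
Parseval ⇒ Σ |c_n|^2 = 3π^2.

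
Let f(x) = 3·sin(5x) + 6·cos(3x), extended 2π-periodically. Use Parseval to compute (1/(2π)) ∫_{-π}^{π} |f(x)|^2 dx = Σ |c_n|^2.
Σ |c_n|^2 = 45/2

Expand |f|^2 and use orthogonality of {sin(nx), cos(mx)} on [-π, π]:
  ∫_{-π}^{π} sin(nx)^2 dx = π, ∫ cos(mx)^2 dx = π, and cross terms integrate to 0.
So ∫_{-π}^{π} f(x)^2 dx = 3^2 · π + 6^2 · π = (9 + 36)π.
Divide by 2π: (9 + 36)/2 = 45/2.
By Parseval, this equals Σ |c_n|^2.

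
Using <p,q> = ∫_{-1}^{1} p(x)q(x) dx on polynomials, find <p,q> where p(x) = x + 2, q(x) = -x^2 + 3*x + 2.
<p,q> = 26/3

Expand the product: p(x)·q(x) = -x^3 + x^2 + 8*x + 4.
∫_{-1}^{1} of each monomial x^k gives [2/(k+1) if k even, 0 if k odd]. Integrating term-by-term (or equivalently evaluating the antiderivative F(x) = -x^4/4 + x^3/3 + 4*x^2 + 4*x at the endpoints):
  F(1) − F(−1) = 97/12 − (-7/12) = 26/3.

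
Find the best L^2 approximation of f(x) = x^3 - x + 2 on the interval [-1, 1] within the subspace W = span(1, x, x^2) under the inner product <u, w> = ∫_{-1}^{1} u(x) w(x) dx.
g(x) = 2 - 2*x/5

The best approximation g ∈ W is the orthogonal projection of f onto W. Writing g = a_0 + a_1 x + a_2 x^2, the coefficients solve the normal equations G · a = b where
  G_{ij} = <φ_i, φ_j> and b_i = <f, φ_i>, with φ_0 = 1, φ_1 = x, φ_2 = x^2.
G =
  [2, 0, 2/3]
  [0, 2/3, 0]
  [2/3, 0, 2/5],
b = (4, -4/15, 4/3).
Solving gives a_0 = 2, a_1 = -2/5, a_2 = 0, so
  g(x) = 2 - 2*x/5.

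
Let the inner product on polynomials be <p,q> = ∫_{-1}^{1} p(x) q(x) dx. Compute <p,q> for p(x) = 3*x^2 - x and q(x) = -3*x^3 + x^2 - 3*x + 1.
<p,q> = 32/5

Expand the product: p(x)·q(x) = -9*x^5 + 6*x^4 - 10*x^3 + 6*x^2 - x.
∫_{-1}^{1} of each monomial x^k gives [2/(k+1) if k even, 0 if k odd]. Integrating term-by-term (or equivalently evaluating the antiderivative F(x) = -3*x^6/2 + 6*x^5/5 - 5*x^4/2 + 2*x^3 - x^2/2 at the endpoints):
  F(1) − F(−1) = -13/10 − (-77/10) = 32/5.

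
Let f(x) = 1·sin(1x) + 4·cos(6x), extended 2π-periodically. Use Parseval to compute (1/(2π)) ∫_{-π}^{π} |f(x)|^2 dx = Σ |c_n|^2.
Σ |c_n|^2 = 17/2

Expand |f|^2 and use orthogonality of {sin(nx), cos(mx)} on [-π, π]:
  ∫_{-π}^{π} sin(nx)^2 dx = π, ∫ cos(mx)^2 dx = π, and cross terms integrate to 0.
So ∫_{-π}^{π} f(x)^2 dx = 1^2 · π + 4^2 · π = (1 + 16)π.
Divide by 2π: (1 + 16)/2 = 17/2.
By Parseval, this equals Σ |c_n|^2.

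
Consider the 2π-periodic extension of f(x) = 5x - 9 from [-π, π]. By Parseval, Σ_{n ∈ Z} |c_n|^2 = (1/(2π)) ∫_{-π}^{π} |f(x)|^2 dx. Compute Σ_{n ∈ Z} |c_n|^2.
Σ |c_n|^2 = 25π^2/3 + 81

Expand and integrate term by term over [-π, π]:
  ∫ (5x)^2 dx = 25·(2π^3/3); ∫ 2·5·(-9)·x dx = 0 (odd integrand); ∫ (-9)^2 dx = 81·2π.
So (1/(2π)) ∫_{-π}^{π} (5x - 9)^2 dx = 25π^2/3 + 81 = 25π^2/3 + 81.
Parseval ⇒ Σ |c_n|^2 = 25π^2/3 + 81.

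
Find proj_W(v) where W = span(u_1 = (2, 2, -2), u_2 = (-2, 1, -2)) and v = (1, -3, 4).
proj_W(v) = (25/26, -37/13, 107/26)

Set up U = [u_1 | ... | u_2] ∈ R^(3×2). The projector onto W = col(U) is P = U (U^T U)^(-1) U^T.
Compute U^T U =
  [12, 2]
  [2, 9],
and U^T v = (-12, -13).
Solve U^T U · c = U^T v for the coefficients: c = (-41/52, -33/26). The projection is proj_W(v) = U c.
Check: (v - proj_W(v)) · u_1 = 0  (should be 0).
Check: (v - proj_W(v)) · u_2 = 0  (should be 0).
Result: proj_W(v) = (25/26, -37/13, 107/26).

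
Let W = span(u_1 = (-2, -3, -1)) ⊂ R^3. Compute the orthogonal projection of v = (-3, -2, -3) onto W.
proj_W(v) = (-15/7, -45/14, -15/14)

Set up U = [u_1 | ... | u_1] ∈ R^(3×1). The projector onto W = col(U) is P = U (U^T U)^(-1) U^T.
Compute U^T U =
  [14],
and U^T v = (15).
Solve U^T U · c = U^T v for the coefficients: c = (15/14). The projection is proj_W(v) = U c.
Check: (v - proj_W(v)) · u_1 = 0  (should be 0).
Result: proj_W(v) = (-15/7, -45/14, -15/14).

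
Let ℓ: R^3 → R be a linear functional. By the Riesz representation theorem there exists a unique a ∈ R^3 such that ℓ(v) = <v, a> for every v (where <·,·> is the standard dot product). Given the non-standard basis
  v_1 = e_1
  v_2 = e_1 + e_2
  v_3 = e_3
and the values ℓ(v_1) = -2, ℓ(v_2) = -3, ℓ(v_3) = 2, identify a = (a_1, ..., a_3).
a = (-2, -1, 2)

Write a = (a_1, ..., a_3) in the standard basis. For each basis vector v_i, ℓ(v_i) = <v_i, a> is a linear equation in the a_j's. Collect the n equations into a matrix system V a = ℓ, where row i of V is v_i (expressed in the standard basis). Since V is invertible (lower-triangular with 1s on the diagonal, up to permutation), solve by back-substitution:
  V =
[[1, 0, 0],
 [1, 1, 0],
 [0, 0, 1]]
  V a = (-2, -3, 2)
Solving gives a = (-2, -1, 2).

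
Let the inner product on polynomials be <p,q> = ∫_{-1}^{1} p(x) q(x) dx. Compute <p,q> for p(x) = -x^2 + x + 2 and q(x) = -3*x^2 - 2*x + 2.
<p,q> = 38/15

Expand the product: p(x)·q(x) = 3*x^4 - x^3 - 10*x^2 - 2*x + 4.
∫_{-1}^{1} of each monomial x^k gives [2/(k+1) if k even, 0 if k odd]. Integrating term-by-term (or equivalently evaluating the antiderivative F(x) = 3*x^5/5 - x^4/4 - 10*x^3/3 - x^2 + 4*x at the endpoints):
  F(1) − F(−1) = 1/60 − (-151/60) = 38/15.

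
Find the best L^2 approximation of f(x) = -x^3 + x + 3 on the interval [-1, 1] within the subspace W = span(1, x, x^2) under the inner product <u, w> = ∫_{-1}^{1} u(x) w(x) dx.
g(x) = 2*x/5 + 3

The best approximation g ∈ W is the orthogonal projection of f onto W. Writing g = a_0 + a_1 x + a_2 x^2, the coefficients solve the normal equations G · a = b where
  G_{ij} = <φ_i, φ_j> and b_i = <f, φ_i>, with φ_0 = 1, φ_1 = x, φ_2 = x^2.
G =
  [2, 0, 2/3]
  [0, 2/3, 0]
  [2/3, 0, 2/5],
b = (6, 4/15, 2).
Solving gives a_0 = 3, a_1 = 2/5, a_2 = 0, so
  g(x) = 2*x/5 + 3.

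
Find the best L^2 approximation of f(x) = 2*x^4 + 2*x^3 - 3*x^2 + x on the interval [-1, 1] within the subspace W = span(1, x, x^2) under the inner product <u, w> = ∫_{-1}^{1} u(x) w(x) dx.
g(x) = -9*x^2/7 + 11*x/5 - 6/35

The best approximation g ∈ W is the orthogonal projection of f onto W. Writing g = a_0 + a_1 x + a_2 x^2, the coefficients solve the normal equations G · a = b where
  G_{ij} = <φ_i, φ_j> and b_i = <f, φ_i>, with φ_0 = 1, φ_1 = x, φ_2 = x^2.
G =
  [2, 0, 2/3]
  [0, 2/3, 0]
  [2/3, 0, 2/5],
b = (-6/5, 22/15, -22/35).
Solving gives a_0 = -6/35, a_1 = 11/5, a_2 = -9/7, so
  g(x) = -9*x^2/7 + 11*x/5 - 6/35.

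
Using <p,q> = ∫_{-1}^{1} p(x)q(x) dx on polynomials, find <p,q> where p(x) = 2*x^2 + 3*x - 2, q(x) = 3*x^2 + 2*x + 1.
<p,q> = -4/15

Expand the product: p(x)·q(x) = 6*x^4 + 13*x^3 + 2*x^2 - x - 2.
∫_{-1}^{1} of each monomial x^k gives [2/(k+1) if k even, 0 if k odd]. Integrating term-by-term (or equivalently evaluating the antiderivative F(x) = 6*x^5/5 + 13*x^4/4 + 2*x^3/3 - x^2/2 - 2*x at the endpoints):
  F(1) − F(−1) = 157/60 − (173/60) = -4/15.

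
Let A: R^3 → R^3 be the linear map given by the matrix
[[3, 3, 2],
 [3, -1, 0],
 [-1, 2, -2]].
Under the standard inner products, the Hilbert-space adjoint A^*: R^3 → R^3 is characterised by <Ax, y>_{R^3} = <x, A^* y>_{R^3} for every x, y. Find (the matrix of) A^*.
A^* = A^T =
[[3, 3, -1],
 [3, -1, 2],
 [2, 0, -2]]

For real matrices with standard dot products, the defining identity <Ax, y> = <x, A^* y> gives (Ax)^T y = x^T (A^*) y, i.e. x^T A^T y = x^T (A^*) y. Since this holds for all x, y, we must have A^* = A^T. Therefore
A^* =
[[3, 3, -1],
 [3, -1, 2],
 [2, 0, -2]].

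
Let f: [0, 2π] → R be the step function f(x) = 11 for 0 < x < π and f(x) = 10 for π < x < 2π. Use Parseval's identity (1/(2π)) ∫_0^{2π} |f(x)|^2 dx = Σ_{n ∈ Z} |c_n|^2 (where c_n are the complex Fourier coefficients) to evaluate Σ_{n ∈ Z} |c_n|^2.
Σ |c_n|^2 = 221/2

Parseval equates the L^2 energy of f (normalised by 1/(2π)) with the ℓ^2 sum of its Fourier coefficients: (1/(2π)) ∫_0^{2π} |f|^2 = Σ |c_n|^2.
Compute the left side: (1/(2π)) [∫_0^π 11^2 dx + ∫_π^{2π} 10^2 dx] = (1/(2π)) · (121π + 100π) = (121 + 100)/2 = 221/2.
So Σ_{n ∈ Z} |c_n|^2 = 221/2.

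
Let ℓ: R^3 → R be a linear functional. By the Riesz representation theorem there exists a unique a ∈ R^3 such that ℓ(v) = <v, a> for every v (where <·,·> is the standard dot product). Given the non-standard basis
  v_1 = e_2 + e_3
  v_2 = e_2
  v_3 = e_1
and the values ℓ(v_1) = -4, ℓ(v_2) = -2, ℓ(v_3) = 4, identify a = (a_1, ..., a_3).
a = (4, -2, -2)

Write a = (a_1, ..., a_3) in the standard basis. For each basis vector v_i, ℓ(v_i) = <v_i, a> is a linear equation in the a_j's. Collect the n equations into a matrix system V a = ℓ, where row i of V is v_i (expressed in the standard basis). Since V is invertible (lower-triangular with 1s on the diagonal, up to permutation), solve by back-substitution:
  V =
[[0, 1, 1],
 [0, 1, 0],
 [1, 0, 0]]
  V a = (-4, -2, 4)
Solving gives a = (4, -2, -2).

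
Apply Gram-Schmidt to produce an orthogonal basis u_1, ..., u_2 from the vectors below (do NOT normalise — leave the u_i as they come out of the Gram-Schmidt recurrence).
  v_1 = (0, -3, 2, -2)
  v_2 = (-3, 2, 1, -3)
Orthogonal basis:
  u_1 = (0, -3, 2, -2)
  u_2 = (-3, 40/17, 13/17, -47/17)

Apply the Gram-Schmidt recurrence
  u_1 = v_1
  u_i = v_i − Σ_{j<i} ((v_i · u_j) / (u_j · u_j)) · u_j.

Step by step this gives:
  u_1 = (0, -3, 2, -2)
  u_2 = (-3, 40/17, 13/17, -47/17)

Orthogonality check:
  u_2 · u_1 = 0 (should be 0)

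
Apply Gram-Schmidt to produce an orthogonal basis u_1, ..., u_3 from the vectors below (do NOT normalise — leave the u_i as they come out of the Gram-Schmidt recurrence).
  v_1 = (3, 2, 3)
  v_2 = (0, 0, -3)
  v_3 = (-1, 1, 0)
Orthogonal basis:
  u_1 = (3, 2, 3)
  u_2 = (27/22, 9/11, -39/22)
  u_3 = (-10/13, 15/13, 0)

Apply the Gram-Schmidt recurrence
  u_1 = v_1
  u_i = v_i − Σ_{j<i} ((v_i · u_j) / (u_j · u_j)) · u_j.

Step by step this gives:
  u_1 = (3, 2, 3)
  u_2 = (27/22, 9/11, -39/22)
  u_3 = (-10/13, 15/13, 0)

Orthogonality check:
  u_2 · u_1 = 0 (should be 0)
  u_3 · u_1 = 0 (should be 0)
  u_3 · u_2 = 0 (should be 0)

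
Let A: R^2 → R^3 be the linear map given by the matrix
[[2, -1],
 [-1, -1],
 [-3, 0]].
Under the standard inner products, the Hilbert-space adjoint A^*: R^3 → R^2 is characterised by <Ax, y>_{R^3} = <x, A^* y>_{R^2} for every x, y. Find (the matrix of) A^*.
A^* = A^T =
[[2, -1, -3],
 [-1, -1, 0]]

For real matrices with standard dot products, the defining identity <Ax, y> = <x, A^* y> gives (Ax)^T y = x^T (A^*) y, i.e. x^T A^T y = x^T (A^*) y. Since this holds for all x, y, we must have A^* = A^T. Therefore
A^* =
[[2, -1, -3],
 [-1, -1, 0]].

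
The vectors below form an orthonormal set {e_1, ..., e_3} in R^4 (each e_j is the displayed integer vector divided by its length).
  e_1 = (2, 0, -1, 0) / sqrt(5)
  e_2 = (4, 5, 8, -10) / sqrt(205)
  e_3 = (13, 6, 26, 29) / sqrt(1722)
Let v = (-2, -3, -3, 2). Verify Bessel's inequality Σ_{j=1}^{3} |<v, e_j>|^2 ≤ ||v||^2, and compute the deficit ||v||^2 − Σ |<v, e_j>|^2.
Σ |<v, e_j>|^2 = 514/21; ||v||^2 = 26; deficit = 32/21

Write each e_j = u_j / sqrt(<u_j, u_j>) where u_j is the displayed integer vector. Then <v, e_j> = <v, u_j> / sqrt(<u_j, u_j>), so |<v, e_j>|^2 = <v, u_j>^2 / <u_j, u_j>.
Coefficients: <v, e_1> = -1/sqrt(5), <v, e_2> = -67/sqrt(205), <v, e_3> = -64/sqrt(1722).
Square and sum: Σ |<v, e_j>|^2 = 514/21.
Compute ||v||^2 = v·v = 26.
Deficit = 26 − 514/21 = 32/21 ≥ 0, confirming Bessel's inequality. (The deficit equals ||v − Σ <v,e_j> e_j||^2, the squared distance from v to span{e_j}.)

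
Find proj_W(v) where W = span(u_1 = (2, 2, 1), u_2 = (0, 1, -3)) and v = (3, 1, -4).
proj_W(v) = (106/89, 227/89, -310/89)

Set up U = [u_1 | ... | u_2] ∈ R^(3×2). The projector onto W = col(U) is P = U (U^T U)^(-1) U^T.
Compute U^T U =
  [9, -1]
  [-1, 10],
and U^T v = (4, 13).
Solve U^T U · c = U^T v for the coefficients: c = (53/89, 121/89). The projection is proj_W(v) = U c.
Check: (v - proj_W(v)) · u_1 = 0  (should be 0).
Check: (v - proj_W(v)) · u_2 = 0  (should be 0).
Result: proj_W(v) = (106/89, 227/89, -310/89).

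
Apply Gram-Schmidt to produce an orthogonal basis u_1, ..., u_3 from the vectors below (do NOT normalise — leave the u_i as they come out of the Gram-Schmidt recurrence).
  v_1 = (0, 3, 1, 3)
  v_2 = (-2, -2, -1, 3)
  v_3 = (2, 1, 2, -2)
Orthogonal basis:
  u_1 = (0, 3, 1, 3)
  u_2 = (-2, -44/19, -21/19, 51/19)
  u_3 = (74/169, -110/169, 201/169, 43/169)

Apply the Gram-Schmidt recurrence
  u_1 = v_1
  u_i = v_i − Σ_{j<i} ((v_i · u_j) / (u_j · u_j)) · u_j.

Step by step this gives:
  u_1 = (0, 3, 1, 3)
  u_2 = (-2, -44/19, -21/19, 51/19)
  u_3 = (74/169, -110/169, 201/169, 43/169)

Orthogonality check:
  u_2 · u_1 = 0 (should be 0)
  u_3 · u_1 = 0 (should be 0)
  u_3 · u_2 = 0 (should be 0)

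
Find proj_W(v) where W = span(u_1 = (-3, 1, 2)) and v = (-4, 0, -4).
proj_W(v) = (-6/7, 2/7, 4/7)

Set up U = [u_1 | ... | u_1] ∈ R^(3×1). The projector onto W = col(U) is P = U (U^T U)^(-1) U^T.
Compute U^T U =
  [14],
and U^T v = (4).
Solve U^T U · c = U^T v for the coefficients: c = (2/7). The projection is proj_W(v) = U c.
Check: (v - proj_W(v)) · u_1 = 0  (should be 0).
Result: proj_W(v) = (-6/7, 2/7, 4/7).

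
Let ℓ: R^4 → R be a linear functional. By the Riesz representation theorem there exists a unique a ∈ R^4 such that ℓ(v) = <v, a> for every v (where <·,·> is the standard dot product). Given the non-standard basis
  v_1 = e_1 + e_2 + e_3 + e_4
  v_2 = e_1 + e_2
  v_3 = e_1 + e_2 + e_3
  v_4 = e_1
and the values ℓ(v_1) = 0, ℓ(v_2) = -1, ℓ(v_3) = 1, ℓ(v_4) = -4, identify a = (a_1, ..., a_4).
a = (-4, 3, 2, -1)

Write a = (a_1, ..., a_4) in the standard basis. For each basis vector v_i, ℓ(v_i) = <v_i, a> is a linear equation in the a_j's. Collect the n equations into a matrix system V a = ℓ, where row i of V is v_i (expressed in the standard basis). Since V is invertible (lower-triangular with 1s on the diagonal, up to permutation), solve by back-substitution:
  V =
[[1, 1, 1, 1],
 [1, 1, 0, 0],
 [1, 1, 1, 0],
 [1, 0, 0, 0]]
  V a = (0, -1, 1, -4)
Solving gives a = (-4, 3, 2, -1).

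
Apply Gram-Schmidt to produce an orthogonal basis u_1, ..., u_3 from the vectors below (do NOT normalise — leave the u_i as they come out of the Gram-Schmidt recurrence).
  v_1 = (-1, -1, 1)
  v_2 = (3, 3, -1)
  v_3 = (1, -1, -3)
Orthogonal basis:
  u_1 = (-1, -1, 1)
  u_2 = (2/3, 2/3, 4/3)
  u_3 = (1, -1, 0)

Apply the Gram-Schmidt recurrence
  u_1 = v_1
  u_i = v_i − Σ_{j<i} ((v_i · u_j) / (u_j · u_j)) · u_j.

Step by step this gives:
  u_1 = (-1, -1, 1)
  u_2 = (2/3, 2/3, 4/3)
  u_3 = (1, -1, 0)

Orthogonality check:
  u_2 · u_1 = 0 (should be 0)
  u_3 · u_1 = 0 (should be 0)
  u_3 · u_2 = 0 (should be 0)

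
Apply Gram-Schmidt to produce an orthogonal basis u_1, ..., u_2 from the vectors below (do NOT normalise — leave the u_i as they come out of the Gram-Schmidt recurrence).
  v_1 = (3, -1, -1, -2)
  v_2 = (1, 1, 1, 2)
Orthogonal basis:
  u_1 = (3, -1, -1, -2)
  u_2 = (8/5, 4/5, 4/5, 8/5)

Apply the Gram-Schmidt recurrence
  u_1 = v_1
  u_i = v_i − Σ_{j<i} ((v_i · u_j) / (u_j · u_j)) · u_j.

Step by step this gives:
  u_1 = (3, -1, -1, -2)
  u_2 = (8/5, 4/5, 4/5, 8/5)

Orthogonality check:
  u_2 · u_1 = 0 (should be 0)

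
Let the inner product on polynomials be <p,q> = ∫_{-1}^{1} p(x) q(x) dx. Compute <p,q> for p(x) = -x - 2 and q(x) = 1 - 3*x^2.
<p,q> = 0

Expand the product: p(x)·q(x) = 3*x^3 + 6*x^2 - x - 2.
∫_{-1}^{1} of each monomial x^k gives [2/(k+1) if k even, 0 if k odd]. Integrating term-by-term (or equivalently evaluating the antiderivative F(x) = 3*x^4/4 + 2*x^3 - x^2/2 - 2*x at the endpoints):
  F(1) − F(−1) = 1/4 − (1/4) = 0.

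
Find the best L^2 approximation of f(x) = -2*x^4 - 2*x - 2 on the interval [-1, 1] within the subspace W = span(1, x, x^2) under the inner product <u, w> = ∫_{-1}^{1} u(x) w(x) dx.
g(x) = -12*x^2/7 - 2*x - 64/35

The best approximation g ∈ W is the orthogonal projection of f onto W. Writing g = a_0 + a_1 x + a_2 x^2, the coefficients solve the normal equations G · a = b where
  G_{ij} = <φ_i, φ_j> and b_i = <f, φ_i>, with φ_0 = 1, φ_1 = x, φ_2 = x^2.
G =
  [2, 0, 2/3]
  [0, 2/3, 0]
  [2/3, 0, 2/5],
b = (-24/5, -4/3, -40/21).
Solving gives a_0 = -64/35, a_1 = -2, a_2 = -12/7, so
  g(x) = -12*x^2/7 - 2*x - 64/35.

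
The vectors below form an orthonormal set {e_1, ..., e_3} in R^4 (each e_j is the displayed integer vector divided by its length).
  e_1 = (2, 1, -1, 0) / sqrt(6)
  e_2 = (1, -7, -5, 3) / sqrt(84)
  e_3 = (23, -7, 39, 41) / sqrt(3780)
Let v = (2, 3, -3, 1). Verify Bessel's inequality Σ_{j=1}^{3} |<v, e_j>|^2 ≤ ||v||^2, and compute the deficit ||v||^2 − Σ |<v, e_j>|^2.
Σ |<v, e_j>|^2 = 521/30; ||v||^2 = 23; deficit = 169/30

Write each e_j = u_j / sqrt(<u_j, u_j>) where u_j is the displayed integer vector. Then <v, e_j> = <v, u_j> / sqrt(<u_j, u_j>), so |<v, e_j>|^2 = <v, u_j>^2 / <u_j, u_j>.
Coefficients: <v, e_1> = 10/sqrt(6), <v, e_2> = -1/sqrt(84), <v, e_3> = -51/sqrt(3780).
Square and sum: Σ |<v, e_j>|^2 = 521/30.
Compute ||v||^2 = v·v = 23.
Deficit = 23 − 521/30 = 169/30 ≥ 0, confirming Bessel's inequality. (The deficit equals ||v − Σ <v,e_j> e_j||^2, the squared distance from v to span{e_j}.)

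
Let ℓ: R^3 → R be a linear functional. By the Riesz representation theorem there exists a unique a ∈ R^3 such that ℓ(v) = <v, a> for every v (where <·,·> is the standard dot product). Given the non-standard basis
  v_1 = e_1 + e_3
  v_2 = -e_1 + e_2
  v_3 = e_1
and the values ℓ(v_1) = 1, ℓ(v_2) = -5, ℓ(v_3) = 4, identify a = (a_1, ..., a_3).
a = (4, -1, -3)

Write a = (a_1, ..., a_3) in the standard basis. For each basis vector v_i, ℓ(v_i) = <v_i, a> is a linear equation in the a_j's. Collect the n equations into a matrix system V a = ℓ, where row i of V is v_i (expressed in the standard basis). Since V is invertible (lower-triangular with 1s on the diagonal, up to permutation), solve by back-substitution:
  V =
[[1, 0, 1],
 [-1, 1, 0],
 [1, 0, 0]]
  V a = (1, -5, 4)
Solving gives a = (4, -1, -3).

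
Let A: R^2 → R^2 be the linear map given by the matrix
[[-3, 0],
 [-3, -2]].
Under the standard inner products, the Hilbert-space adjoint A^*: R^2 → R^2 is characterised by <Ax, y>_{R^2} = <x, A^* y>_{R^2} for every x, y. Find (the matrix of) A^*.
A^* = A^T =
[[-3, -3],
 [0, -2]]

For real matrices with standard dot products, the defining identity <Ax, y> = <x, A^* y> gives (Ax)^T y = x^T (A^*) y, i.e. x^T A^T y = x^T (A^*) y. Since this holds for all x, y, we must have A^* = A^T. Therefore
A^* =
[[-3, -3],
 [0, -2]].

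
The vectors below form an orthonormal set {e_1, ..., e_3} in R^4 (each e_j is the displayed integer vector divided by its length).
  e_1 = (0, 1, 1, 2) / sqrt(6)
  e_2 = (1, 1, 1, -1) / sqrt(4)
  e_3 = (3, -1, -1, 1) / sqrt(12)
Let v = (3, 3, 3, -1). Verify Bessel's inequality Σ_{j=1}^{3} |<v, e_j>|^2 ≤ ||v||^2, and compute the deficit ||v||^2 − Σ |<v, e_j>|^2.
Σ |<v, e_j>|^2 = 28; ||v||^2 = 28; deficit = 0

Write each e_j = u_j / sqrt(<u_j, u_j>) where u_j is the displayed integer vector. Then <v, e_j> = <v, u_j> / sqrt(<u_j, u_j>), so |<v, e_j>|^2 = <v, u_j>^2 / <u_j, u_j>.
Coefficients: <v, e_1> = 4/sqrt(6), <v, e_2> = 10/sqrt(4), <v, e_3> = 2/sqrt(12).
Square and sum: Σ |<v, e_j>|^2 = 28.
Compute ||v||^2 = v·v = 28.
Deficit = 28 − 28 = 0 ≥ 0, confirming Bessel's inequality. (The deficit equals ||v − Σ <v,e_j> e_j||^2, the squared distance from v to span{e_j}.)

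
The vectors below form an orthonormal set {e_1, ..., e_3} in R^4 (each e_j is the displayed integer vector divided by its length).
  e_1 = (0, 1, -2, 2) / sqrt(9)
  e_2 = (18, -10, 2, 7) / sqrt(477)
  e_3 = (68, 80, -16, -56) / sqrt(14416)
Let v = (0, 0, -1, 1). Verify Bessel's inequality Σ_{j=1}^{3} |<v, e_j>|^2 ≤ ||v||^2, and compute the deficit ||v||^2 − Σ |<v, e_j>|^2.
Σ |<v, e_j>|^2 = 33/17; ||v||^2 = 2; deficit = 1/17

Write each e_j = u_j / sqrt(<u_j, u_j>) where u_j is the displayed integer vector. Then <v, e_j> = <v, u_j> / sqrt(<u_j, u_j>), so |<v, e_j>|^2 = <v, u_j>^2 / <u_j, u_j>.
Coefficients: <v, e_1> = 4/sqrt(9), <v, e_2> = 5/sqrt(477), <v, e_3> = -40/sqrt(14416).
Square and sum: Σ |<v, e_j>|^2 = 33/17.
Compute ||v||^2 = v·v = 2.
Deficit = 2 − 33/17 = 1/17 ≥ 0, confirming Bessel's inequality. (The deficit equals ||v − Σ <v,e_j> e_j||^2, the squared distance from v to span{e_j}.)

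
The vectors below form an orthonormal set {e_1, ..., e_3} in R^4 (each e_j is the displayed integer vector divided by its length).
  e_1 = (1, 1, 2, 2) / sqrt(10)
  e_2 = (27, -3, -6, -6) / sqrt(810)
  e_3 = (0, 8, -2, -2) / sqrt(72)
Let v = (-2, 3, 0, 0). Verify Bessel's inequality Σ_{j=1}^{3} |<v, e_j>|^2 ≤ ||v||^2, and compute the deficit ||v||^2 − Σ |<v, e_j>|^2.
Σ |<v, e_j>|^2 = 13; ||v||^2 = 13; deficit = 0

Write each e_j = u_j / sqrt(<u_j, u_j>) where u_j is the displayed integer vector. Then <v, e_j> = <v, u_j> / sqrt(<u_j, u_j>), so |<v, e_j>|^2 = <v, u_j>^2 / <u_j, u_j>.
Coefficients: <v, e_1> = 1/sqrt(10), <v, e_2> = -63/sqrt(810), <v, e_3> = 24/sqrt(72).
Square and sum: Σ |<v, e_j>|^2 = 13.
Compute ||v||^2 = v·v = 13.
Deficit = 13 − 13 = 0 ≥ 0, confirming Bessel's inequality. (The deficit equals ||v − Σ <v,e_j> e_j||^2, the squared distance from v to span{e_j}.)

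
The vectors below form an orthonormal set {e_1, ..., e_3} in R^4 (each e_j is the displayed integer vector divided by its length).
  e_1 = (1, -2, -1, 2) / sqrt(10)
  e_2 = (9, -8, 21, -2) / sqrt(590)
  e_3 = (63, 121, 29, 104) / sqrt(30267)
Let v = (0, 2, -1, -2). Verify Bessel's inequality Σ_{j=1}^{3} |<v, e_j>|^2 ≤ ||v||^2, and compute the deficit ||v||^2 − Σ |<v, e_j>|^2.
Σ |<v, e_j>|^2 = 3461/513; ||v||^2 = 9; deficit = 1156/513

Write each e_j = u_j / sqrt(<u_j, u_j>) where u_j is the displayed integer vector. Then <v, e_j> = <v, u_j> / sqrt(<u_j, u_j>), so |<v, e_j>|^2 = <v, u_j>^2 / <u_j, u_j>.
Coefficients: <v, e_1> = -7/sqrt(10), <v, e_2> = -33/sqrt(590), <v, e_3> = 5/sqrt(30267).
Square and sum: Σ |<v, e_j>|^2 = 3461/513.
Compute ||v||^2 = v·v = 9.
Deficit = 9 − 3461/513 = 1156/513 ≥ 0, confirming Bessel's inequality. (The deficit equals ||v − Σ <v,e_j> e_j||^2, the squared distance from v to span{e_j}.)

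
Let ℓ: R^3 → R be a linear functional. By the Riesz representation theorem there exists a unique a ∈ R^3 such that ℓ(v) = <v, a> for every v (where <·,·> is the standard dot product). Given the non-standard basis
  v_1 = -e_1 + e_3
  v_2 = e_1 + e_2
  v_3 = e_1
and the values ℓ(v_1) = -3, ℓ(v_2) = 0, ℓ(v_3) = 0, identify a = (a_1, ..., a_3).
a = (0, 0, -3)

Write a = (a_1, ..., a_3) in the standard basis. For each basis vector v_i, ℓ(v_i) = <v_i, a> is a linear equation in the a_j's. Collect the n equations into a matrix system V a = ℓ, where row i of V is v_i (expressed in the standard basis). Since V is invertible (lower-triangular with 1s on the diagonal, up to permutation), solve by back-substitution:
  V =
[[-1, 0, 1],
 [1, 1, 0],
 [1, 0, 0]]
  V a = (-3, 0, 0)
Solving gives a = (0, 0, -3).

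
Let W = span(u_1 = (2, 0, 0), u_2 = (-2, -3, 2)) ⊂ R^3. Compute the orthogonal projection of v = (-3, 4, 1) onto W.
proj_W(v) = (-3, 30/13, -20/13)

Set up U = [u_1 | ... | u_2] ∈ R^(3×2). The projector onto W = col(U) is P = U (U^T U)^(-1) U^T.
Compute U^T U =
  [4, -4]
  [-4, 17],
and U^T v = (-6, -4).
Solve U^T U · c = U^T v for the coefficients: c = (-59/26, -10/13). The projection is proj_W(v) = U c.
Check: (v - proj_W(v)) · u_1 = 0  (should be 0).
Check: (v - proj_W(v)) · u_2 = 0  (should be 0).
Result: proj_W(v) = (-3, 30/13, -20/13).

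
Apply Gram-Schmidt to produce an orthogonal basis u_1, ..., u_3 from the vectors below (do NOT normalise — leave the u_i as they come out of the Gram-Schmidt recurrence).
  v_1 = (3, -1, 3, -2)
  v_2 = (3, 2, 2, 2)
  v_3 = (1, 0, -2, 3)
Orthogonal basis:
  u_1 = (3, -1, 3, -2)
  u_2 = (42/23, 55/23, 19/23, 64/23)
  u_3 = (86/67, -313/201, -247/201, 173/201)

Apply the Gram-Schmidt recurrence
  u_1 = v_1
  u_i = v_i − Σ_{j<i} ((v_i · u_j) / (u_j · u_j)) · u_j.

Step by step this gives:
  u_1 = (3, -1, 3, -2)
  u_2 = (42/23, 55/23, 19/23, 64/23)
  u_3 = (86/67, -313/201, -247/201, 173/201)

Orthogonality check:
  u_2 · u_1 = 0 (should be 0)
  u_3 · u_1 = 0 (should be 0)
  u_3 · u_2 = 0 (should be 0)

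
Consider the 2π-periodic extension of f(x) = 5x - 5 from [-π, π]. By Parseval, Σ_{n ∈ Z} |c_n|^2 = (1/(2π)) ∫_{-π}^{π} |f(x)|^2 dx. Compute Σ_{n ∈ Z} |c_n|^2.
Σ |c_n|^2 = 25π^2/3 + 25

Expand and integrate term by term over [-π, π]:
  ∫ (5x)^2 dx = 25·(2π^3/3); ∫ 2·5·(-5)·x dx = 0 (odd integrand); ∫ (-5)^2 dx = 25·2π.
So (1/(2π)) ∫_{-π}^{π} (5x - 5)^2 dx = 25π^2/3 + 25 = 25π^2/3 + 25.
Parseval ⇒ Σ |c_n|^2 = 25π^2/3 + 25.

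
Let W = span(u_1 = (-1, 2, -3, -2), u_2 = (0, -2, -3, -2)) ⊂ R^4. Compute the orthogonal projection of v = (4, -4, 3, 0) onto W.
proj_W(v) = (116/75, -346/75, 59/25, 118/75)

Set up U = [u_1 | ... | u_2] ∈ R^(4×2). The projector onto W = col(U) is P = U (U^T U)^(-1) U^T.
Compute U^T U =
  [18, 9]
  [9, 17],
and U^T v = (-21, -1).
Solve U^T U · c = U^T v for the coefficients: c = (-116/75, 19/25). The projection is proj_W(v) = U c.
Check: (v - proj_W(v)) · u_1 = 0  (should be 0).
Check: (v - proj_W(v)) · u_2 = 0  (should be 0).
Result: proj_W(v) = (116/75, -346/75, 59/25, 118/75).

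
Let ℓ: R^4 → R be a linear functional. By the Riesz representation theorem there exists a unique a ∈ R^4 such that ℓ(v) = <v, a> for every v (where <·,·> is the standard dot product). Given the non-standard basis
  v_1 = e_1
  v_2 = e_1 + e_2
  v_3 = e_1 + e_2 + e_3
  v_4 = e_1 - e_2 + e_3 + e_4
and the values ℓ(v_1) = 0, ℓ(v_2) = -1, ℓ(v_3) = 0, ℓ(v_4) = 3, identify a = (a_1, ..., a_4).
a = (0, -1, 1, 1)

Write a = (a_1, ..., a_4) in the standard basis. For each basis vector v_i, ℓ(v_i) = <v_i, a> is a linear equation in the a_j's. Collect the n equations into a matrix system V a = ℓ, where row i of V is v_i (expressed in the standard basis). Since V is invertible (lower-triangular with 1s on the diagonal, up to permutation), solve by back-substitution:
  V =
[[1, 0, 0, 0],
 [1, 1, 0, 0],
 [1, 1, 1, 0],
 [1, -1, 1, 1]]
  V a = (0, -1, 0, 3)
Solving gives a = (0, -1, 1, 1).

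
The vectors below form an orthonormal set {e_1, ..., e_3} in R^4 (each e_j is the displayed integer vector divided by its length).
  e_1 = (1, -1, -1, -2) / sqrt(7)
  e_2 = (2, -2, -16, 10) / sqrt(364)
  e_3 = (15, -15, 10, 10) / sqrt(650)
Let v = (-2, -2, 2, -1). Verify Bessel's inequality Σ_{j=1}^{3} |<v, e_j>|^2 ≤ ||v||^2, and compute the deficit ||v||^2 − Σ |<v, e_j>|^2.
Σ |<v, e_j>|^2 = 5; ||v||^2 = 13; deficit = 8

Write each e_j = u_j / sqrt(<u_j, u_j>) where u_j is the displayed integer vector. Then <v, e_j> = <v, u_j> / sqrt(<u_j, u_j>), so |<v, e_j>|^2 = <v, u_j>^2 / <u_j, u_j>.
Coefficients: <v, e_1> = 0/sqrt(7), <v, e_2> = -42/sqrt(364), <v, e_3> = 10/sqrt(650).
Square and sum: Σ |<v, e_j>|^2 = 5.
Compute ||v||^2 = v·v = 13.
Deficit = 13 − 5 = 8 ≥ 0, confirming Bessel's inequality. (The deficit equals ||v − Σ <v,e_j> e_j||^2, the squared distance from v to span{e_j}.)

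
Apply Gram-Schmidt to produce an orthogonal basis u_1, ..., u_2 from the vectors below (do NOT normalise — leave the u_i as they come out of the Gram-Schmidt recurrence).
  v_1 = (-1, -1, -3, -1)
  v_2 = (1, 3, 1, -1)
Orthogonal basis:
  u_1 = (-1, -1, -3, -1)
  u_2 = (1/2, 5/2, -1/2, -3/2)

Apply the Gram-Schmidt recurrence
  u_1 = v_1
  u_i = v_i − Σ_{j<i} ((v_i · u_j) / (u_j · u_j)) · u_j.

Step by step this gives:
  u_1 = (-1, -1, -3, -1)
  u_2 = (1/2, 5/2, -1/2, -3/2)

Orthogonality check:
  u_2 · u_1 = 0 (should be 0)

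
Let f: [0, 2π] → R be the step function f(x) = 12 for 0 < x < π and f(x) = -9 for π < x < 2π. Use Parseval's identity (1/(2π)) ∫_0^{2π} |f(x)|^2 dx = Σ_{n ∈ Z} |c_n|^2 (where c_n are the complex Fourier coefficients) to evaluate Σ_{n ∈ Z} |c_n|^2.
Σ |c_n|^2 = 225/2

Parseval equates the L^2 energy of f (normalised by 1/(2π)) with the ℓ^2 sum of its Fourier coefficients: (1/(2π)) ∫_0^{2π} |f|^2 = Σ |c_n|^2.
Compute the left side: (1/(2π)) [∫_0^π 12^2 dx + ∫_π^{2π} (-9)^2 dx] = (1/(2π)) · (144π + 81π) = (144 + 81)/2 = 225/2.
So Σ_{n ∈ Z} |c_n|^2 = 225/2.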